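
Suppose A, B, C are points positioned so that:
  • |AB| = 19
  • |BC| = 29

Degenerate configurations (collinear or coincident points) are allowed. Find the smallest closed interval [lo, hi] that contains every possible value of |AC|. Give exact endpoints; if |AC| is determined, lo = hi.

|AC| ∈ [10, 48]  (≈ [10.0000, 48.0000])

|AB| ∈ {19}
|BC| ∈ {29}
|AC| ∈ [10, 48]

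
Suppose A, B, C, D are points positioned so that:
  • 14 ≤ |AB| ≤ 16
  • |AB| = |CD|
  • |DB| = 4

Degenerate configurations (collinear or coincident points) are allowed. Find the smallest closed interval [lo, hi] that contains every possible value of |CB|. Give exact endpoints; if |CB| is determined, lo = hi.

|AB| ∈ [14, 16]
|BD| ∈ {4}
|CD| ∈ [14, 16]
|AD| ∈ [10, 20]
|BC| ∈ [10, 20]
|AC| ∈ [0, 36]

|CB| ∈ [10, 20]  (≈ [10.0000, 20.0000])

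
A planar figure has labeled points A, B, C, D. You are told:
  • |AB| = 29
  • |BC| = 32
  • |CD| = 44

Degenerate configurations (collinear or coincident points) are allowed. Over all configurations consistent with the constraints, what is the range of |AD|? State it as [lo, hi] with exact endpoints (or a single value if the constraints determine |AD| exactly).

|AD| ∈ [0, 105]  (≈ [0.0000, 105.0000])

|AB| ∈ {29}
|BC| ∈ {32}
|CD| ∈ {44}
|AC| ∈ [3, 61]
|BD| ∈ [12, 76]
|AD| ∈ [0, 105]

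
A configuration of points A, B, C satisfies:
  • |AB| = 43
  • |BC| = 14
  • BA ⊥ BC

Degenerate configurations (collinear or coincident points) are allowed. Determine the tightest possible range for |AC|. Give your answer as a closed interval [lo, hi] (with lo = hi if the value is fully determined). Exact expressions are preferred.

|AC| = √(2045)  (≈ 45.2217)

|AB| ∈ {43}
|BC| ∈ {14}
|AC| ∈ {√(2045)}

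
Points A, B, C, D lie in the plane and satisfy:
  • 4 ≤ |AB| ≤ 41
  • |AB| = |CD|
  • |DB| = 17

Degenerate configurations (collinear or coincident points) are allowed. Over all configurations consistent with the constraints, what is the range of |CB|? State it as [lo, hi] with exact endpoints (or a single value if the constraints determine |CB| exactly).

|CB| ∈ [0, 58]  (≈ [0.0000, 58.0000])

|AB| ∈ [4, 41]
|BD| ∈ {17}
|CD| ∈ [4, 41]
|AD| ∈ [0, 58]
|BC| ∈ [0, 58]
|AC| ∈ [0, 99]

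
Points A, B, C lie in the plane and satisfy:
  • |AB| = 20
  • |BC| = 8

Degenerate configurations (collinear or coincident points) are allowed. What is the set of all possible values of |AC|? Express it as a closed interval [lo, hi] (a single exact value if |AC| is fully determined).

|AB| ∈ {20}
|BC| ∈ {8}
|AC| ∈ [12, 28]

|AC| ∈ [12, 28]  (≈ [12.0000, 28.0000])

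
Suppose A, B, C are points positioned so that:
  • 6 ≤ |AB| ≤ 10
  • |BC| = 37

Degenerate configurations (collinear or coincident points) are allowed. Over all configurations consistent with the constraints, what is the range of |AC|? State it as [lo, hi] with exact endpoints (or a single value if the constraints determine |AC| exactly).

|AC| ∈ [27, 47]  (≈ [27.0000, 47.0000])

|AB| ∈ [6, 10]
|BC| ∈ {37}
|AC| ∈ [27, 47]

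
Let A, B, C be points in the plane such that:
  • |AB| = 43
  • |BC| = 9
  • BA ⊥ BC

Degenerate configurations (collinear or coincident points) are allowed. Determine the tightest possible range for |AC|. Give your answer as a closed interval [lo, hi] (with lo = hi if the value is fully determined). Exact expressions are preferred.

|AC| = √(1930)  (≈ 43.9318)

|AB| ∈ {43}
|BC| ∈ {9}
|AC| ∈ {√(1930)}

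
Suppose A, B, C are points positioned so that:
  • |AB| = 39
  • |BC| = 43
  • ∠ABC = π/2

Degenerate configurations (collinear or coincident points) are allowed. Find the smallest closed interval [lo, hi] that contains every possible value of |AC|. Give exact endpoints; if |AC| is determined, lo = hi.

|AB| ∈ {39}
|BC| ∈ {43}
|AC| ∈ {√(3370)}

|AC| = √(3370)  (≈ 58.0517)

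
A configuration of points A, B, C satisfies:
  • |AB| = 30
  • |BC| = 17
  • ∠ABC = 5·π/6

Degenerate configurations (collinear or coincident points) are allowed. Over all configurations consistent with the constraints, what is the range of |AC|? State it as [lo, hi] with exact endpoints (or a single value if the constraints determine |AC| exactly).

|AB| ∈ {30}
|BC| ∈ {17}
|AC| ∈ {√(510·√(3) + 1189)}

|AC| = √(510·√(3) + 1189)  (≈ 45.5230)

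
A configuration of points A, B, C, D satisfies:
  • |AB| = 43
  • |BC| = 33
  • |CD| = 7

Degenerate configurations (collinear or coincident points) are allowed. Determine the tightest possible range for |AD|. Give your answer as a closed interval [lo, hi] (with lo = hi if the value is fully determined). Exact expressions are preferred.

|AB| ∈ {43}
|BC| ∈ {33}
|CD| ∈ {7}
|AC| ∈ [10, 76]
|BD| ∈ [26, 40]
|AD| ∈ [3, 83]

|AD| ∈ [3, 83]  (≈ [3.0000, 83.0000])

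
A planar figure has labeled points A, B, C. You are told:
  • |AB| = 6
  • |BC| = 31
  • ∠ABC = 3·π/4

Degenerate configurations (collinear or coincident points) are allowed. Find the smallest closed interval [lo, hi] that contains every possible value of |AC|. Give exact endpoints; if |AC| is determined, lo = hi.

|AB| ∈ {6}
|BC| ∈ {31}
|AC| ∈ {√(186·√(2) + 997)}

|AC| = √(186·√(2) + 997)  (≈ 35.4971)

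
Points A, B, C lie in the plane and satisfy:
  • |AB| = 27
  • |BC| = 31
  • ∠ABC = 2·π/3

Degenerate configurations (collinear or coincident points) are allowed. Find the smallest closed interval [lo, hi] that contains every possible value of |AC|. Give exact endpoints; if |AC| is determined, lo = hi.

|AB| ∈ {27}
|BC| ∈ {31}
|AC| ∈ {19·√(7)}

|AC| = 19·√(7)  (≈ 50.2693)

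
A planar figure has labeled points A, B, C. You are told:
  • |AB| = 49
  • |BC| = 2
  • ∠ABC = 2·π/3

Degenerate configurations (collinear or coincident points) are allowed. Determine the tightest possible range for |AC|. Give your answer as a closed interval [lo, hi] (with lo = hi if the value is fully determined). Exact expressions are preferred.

|AC| = √(2503)  (≈ 50.0300)

|AB| ∈ {49}
|BC| ∈ {2}
|AC| ∈ {√(2503)}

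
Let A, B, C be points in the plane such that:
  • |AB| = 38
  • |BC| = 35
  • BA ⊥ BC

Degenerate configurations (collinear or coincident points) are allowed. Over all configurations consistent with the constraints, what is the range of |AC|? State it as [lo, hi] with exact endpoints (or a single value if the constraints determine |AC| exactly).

|AC| = √(2669)  (≈ 51.6624)

|AB| ∈ {38}
|BC| ∈ {35}
|AC| ∈ {√(2669)}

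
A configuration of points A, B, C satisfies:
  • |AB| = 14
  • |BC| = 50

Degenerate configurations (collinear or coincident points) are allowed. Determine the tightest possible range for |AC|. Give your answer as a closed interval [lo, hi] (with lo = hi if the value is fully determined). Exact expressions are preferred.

|AB| ∈ {14}
|BC| ∈ {50}
|AC| ∈ [36, 64]

|AC| ∈ [36, 64]  (≈ [36.0000, 64.0000])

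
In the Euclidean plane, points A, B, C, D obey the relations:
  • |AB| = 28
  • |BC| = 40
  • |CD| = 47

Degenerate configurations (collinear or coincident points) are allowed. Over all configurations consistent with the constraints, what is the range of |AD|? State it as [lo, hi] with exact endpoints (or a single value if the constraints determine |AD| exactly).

|AD| ∈ [0, 115]  (≈ [0.0000, 115.0000])

|AB| ∈ {28}
|BC| ∈ {40}
|CD| ∈ {47}
|AC| ∈ [12, 68]
|BD| ∈ [7, 87]
|AD| ∈ [0, 115]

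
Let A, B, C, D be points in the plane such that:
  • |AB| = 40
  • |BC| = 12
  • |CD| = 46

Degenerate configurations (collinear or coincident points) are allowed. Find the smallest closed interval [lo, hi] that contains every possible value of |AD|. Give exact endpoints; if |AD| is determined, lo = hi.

|AB| ∈ {40}
|BC| ∈ {12}
|CD| ∈ {46}
|AC| ∈ [28, 52]
|BD| ∈ [34, 58]
|AD| ∈ [0, 98]

|AD| ∈ [0, 98]  (≈ [0.0000, 98.0000])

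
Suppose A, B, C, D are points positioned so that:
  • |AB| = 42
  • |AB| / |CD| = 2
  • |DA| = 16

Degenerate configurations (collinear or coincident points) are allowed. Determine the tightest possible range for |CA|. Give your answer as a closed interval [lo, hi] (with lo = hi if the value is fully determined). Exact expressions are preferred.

|CA| ∈ [5, 37]  (≈ [5.0000, 37.0000])

|AB| ∈ {42}
|AD| ∈ {16}
|CD| ∈ {21}
|BD| ∈ [26, 58]
|AC| ∈ [5, 37]
|BC| ∈ [5, 79]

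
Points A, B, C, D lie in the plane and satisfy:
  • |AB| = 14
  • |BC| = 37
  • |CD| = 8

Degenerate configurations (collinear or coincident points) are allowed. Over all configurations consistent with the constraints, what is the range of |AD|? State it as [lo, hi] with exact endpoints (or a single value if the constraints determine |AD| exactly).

|AB| ∈ {14}
|BC| ∈ {37}
|CD| ∈ {8}
|AC| ∈ [23, 51]
|BD| ∈ [29, 45]
|AD| ∈ [15, 59]

|AD| ∈ [15, 59]  (≈ [15.0000, 59.0000])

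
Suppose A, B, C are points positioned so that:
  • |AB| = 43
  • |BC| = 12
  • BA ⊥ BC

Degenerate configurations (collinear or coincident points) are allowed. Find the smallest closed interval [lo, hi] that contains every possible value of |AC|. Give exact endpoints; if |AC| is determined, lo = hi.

|AB| ∈ {43}
|BC| ∈ {12}
|AC| ∈ {√(1993)}

|AC| = √(1993)  (≈ 44.6430)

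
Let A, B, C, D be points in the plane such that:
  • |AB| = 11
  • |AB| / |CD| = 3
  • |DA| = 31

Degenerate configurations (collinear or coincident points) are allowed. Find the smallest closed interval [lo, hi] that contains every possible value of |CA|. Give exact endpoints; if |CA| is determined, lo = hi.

|CA| ∈ [82/3, 104/3]  (≈ [27.3333, 34.6667])

|AB| ∈ {11}
|AD| ∈ {31}
|CD| ∈ {11/3}
|BD| ∈ [20, 42]
|AC| ∈ [82/3, 104/3]
|BC| ∈ [49/3, 137/3]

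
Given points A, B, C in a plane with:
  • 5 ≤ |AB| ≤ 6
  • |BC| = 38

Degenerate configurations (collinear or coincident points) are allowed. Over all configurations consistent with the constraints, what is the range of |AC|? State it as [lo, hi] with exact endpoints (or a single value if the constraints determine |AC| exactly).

|AB| ∈ [5, 6]
|BC| ∈ {38}
|AC| ∈ [32, 44]

|AC| ∈ [32, 44]  (≈ [32.0000, 44.0000])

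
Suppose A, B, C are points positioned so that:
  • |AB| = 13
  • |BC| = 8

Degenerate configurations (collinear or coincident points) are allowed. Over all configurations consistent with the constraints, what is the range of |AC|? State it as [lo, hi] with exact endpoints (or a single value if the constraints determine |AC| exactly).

|AC| ∈ [5, 21]  (≈ [5.0000, 21.0000])

|AB| ∈ {13}
|BC| ∈ {8}
|AC| ∈ [5, 21]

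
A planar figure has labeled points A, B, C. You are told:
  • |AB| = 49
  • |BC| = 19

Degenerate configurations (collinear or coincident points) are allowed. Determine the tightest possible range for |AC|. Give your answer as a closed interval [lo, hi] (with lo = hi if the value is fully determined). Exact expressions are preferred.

|AC| ∈ [30, 68]  (≈ [30.0000, 68.0000])

|AB| ∈ {49}
|BC| ∈ {19}
|AC| ∈ [30, 68]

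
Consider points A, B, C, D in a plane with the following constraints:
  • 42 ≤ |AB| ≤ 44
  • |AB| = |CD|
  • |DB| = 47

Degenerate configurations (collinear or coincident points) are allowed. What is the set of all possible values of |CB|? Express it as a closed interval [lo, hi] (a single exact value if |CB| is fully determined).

|CB| ∈ [3, 91]  (≈ [3.0000, 91.0000])

|AB| ∈ [42, 44]
|BD| ∈ {47}
|CD| ∈ [42, 44]
|AD| ∈ [3, 91]
|BC| ∈ [3, 91]
|AC| ∈ [0, 135]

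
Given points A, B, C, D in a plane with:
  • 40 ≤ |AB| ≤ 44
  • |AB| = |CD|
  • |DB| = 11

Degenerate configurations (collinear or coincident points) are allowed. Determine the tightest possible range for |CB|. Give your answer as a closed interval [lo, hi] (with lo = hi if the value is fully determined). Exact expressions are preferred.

|AB| ∈ [40, 44]
|BD| ∈ {11}
|CD| ∈ [40, 44]
|AD| ∈ [29, 55]
|BC| ∈ [29, 55]
|AC| ∈ [0, 99]

|CB| ∈ [29, 55]  (≈ [29.0000, 55.0000])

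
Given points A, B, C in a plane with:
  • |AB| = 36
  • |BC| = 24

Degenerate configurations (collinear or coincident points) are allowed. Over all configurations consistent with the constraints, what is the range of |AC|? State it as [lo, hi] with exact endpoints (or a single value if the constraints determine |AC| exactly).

|AB| ∈ {36}
|BC| ∈ {24}
|AC| ∈ [12, 60]

|AC| ∈ [12, 60]  (≈ [12.0000, 60.0000])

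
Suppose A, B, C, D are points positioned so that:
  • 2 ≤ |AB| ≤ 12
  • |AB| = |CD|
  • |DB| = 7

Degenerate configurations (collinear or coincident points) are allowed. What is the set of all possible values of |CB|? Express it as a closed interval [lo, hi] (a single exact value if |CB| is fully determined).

|CB| ∈ [0, 19]  (≈ [0.0000, 19.0000])

|AB| ∈ [2, 12]
|BD| ∈ {7}
|CD| ∈ [2, 12]
|AD| ∈ [0, 19]
|BC| ∈ [0, 19]
|AC| ∈ [0, 31]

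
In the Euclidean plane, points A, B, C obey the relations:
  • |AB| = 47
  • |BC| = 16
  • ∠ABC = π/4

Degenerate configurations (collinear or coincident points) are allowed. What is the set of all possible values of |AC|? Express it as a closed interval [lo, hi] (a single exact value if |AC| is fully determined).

|AB| ∈ {47}
|BC| ∈ {16}
|AC| ∈ {√(2465 - 752·√(2))}

|AC| = √(2465 - 752·√(2))  (≈ 37.4368)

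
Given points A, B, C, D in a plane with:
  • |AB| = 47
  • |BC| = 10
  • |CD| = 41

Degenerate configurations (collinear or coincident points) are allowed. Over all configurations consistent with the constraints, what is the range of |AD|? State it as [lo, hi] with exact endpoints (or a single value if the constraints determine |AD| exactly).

|AD| ∈ [0, 98]  (≈ [0.0000, 98.0000])

|AB| ∈ {47}
|BC| ∈ {10}
|CD| ∈ {41}
|AC| ∈ [37, 57]
|BD| ∈ [31, 51]
|AD| ∈ [0, 98]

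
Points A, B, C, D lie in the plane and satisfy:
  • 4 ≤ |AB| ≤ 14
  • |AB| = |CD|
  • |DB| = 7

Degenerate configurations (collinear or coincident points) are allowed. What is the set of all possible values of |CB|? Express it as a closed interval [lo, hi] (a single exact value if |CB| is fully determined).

|AB| ∈ [4, 14]
|BD| ∈ {7}
|CD| ∈ [4, 14]
|AD| ∈ [0, 21]
|BC| ∈ [0, 21]
|AC| ∈ [0, 35]

|CB| ∈ [0, 21]  (≈ [0.0000, 21.0000])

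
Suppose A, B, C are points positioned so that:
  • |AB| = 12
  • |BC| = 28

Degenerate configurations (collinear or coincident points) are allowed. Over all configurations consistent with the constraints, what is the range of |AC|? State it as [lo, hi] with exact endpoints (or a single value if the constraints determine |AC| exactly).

|AC| ∈ [16, 40]  (≈ [16.0000, 40.0000])

|AB| ∈ {12}
|BC| ∈ {28}
|AC| ∈ [16, 40]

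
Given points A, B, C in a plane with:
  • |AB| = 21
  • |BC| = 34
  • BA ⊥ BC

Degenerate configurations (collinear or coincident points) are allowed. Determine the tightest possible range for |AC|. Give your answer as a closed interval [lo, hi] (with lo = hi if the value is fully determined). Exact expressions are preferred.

|AC| = √(1597)  (≈ 39.9625)

|AB| ∈ {21}
|BC| ∈ {34}
|AC| ∈ {√(1597)}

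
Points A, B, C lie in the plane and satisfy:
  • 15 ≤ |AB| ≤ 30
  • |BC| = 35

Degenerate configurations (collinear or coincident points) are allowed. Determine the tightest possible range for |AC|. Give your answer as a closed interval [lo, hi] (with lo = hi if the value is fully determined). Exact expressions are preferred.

|AB| ∈ [15, 30]
|BC| ∈ {35}
|AC| ∈ [5, 65]

|AC| ∈ [5, 65]  (≈ [5.0000, 65.0000])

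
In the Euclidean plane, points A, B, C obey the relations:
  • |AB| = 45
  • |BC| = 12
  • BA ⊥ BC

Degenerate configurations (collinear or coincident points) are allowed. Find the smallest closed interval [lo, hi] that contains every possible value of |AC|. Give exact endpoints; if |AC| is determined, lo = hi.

|AB| ∈ {45}
|BC| ∈ {12}
|AC| ∈ {3·√(241)}

|AC| = 3·√(241)  (≈ 46.5725)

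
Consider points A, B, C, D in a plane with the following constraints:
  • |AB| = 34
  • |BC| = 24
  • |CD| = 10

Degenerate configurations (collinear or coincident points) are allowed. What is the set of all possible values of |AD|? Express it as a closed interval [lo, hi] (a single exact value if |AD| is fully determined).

|AB| ∈ {34}
|BC| ∈ {24}
|CD| ∈ {10}
|AC| ∈ [10, 58]
|BD| ∈ [14, 34]
|AD| ∈ [0, 68]

|AD| ∈ [0, 68]  (≈ [0.0000, 68.0000])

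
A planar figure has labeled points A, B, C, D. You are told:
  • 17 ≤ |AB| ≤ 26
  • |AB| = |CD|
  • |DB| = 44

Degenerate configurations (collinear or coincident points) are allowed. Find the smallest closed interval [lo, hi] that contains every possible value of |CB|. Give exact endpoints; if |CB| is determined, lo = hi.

|AB| ∈ [17, 26]
|BD| ∈ {44}
|CD| ∈ [17, 26]
|AD| ∈ [18, 70]
|BC| ∈ [18, 70]
|AC| ∈ [0, 96]

|CB| ∈ [18, 70]  (≈ [18.0000, 70.0000])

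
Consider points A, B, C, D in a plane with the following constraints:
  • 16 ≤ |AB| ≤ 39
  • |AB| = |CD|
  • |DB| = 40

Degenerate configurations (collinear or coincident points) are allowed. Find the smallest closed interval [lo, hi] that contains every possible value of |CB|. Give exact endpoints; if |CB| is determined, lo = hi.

|CB| ∈ [1, 79]  (≈ [1.0000, 79.0000])

|AB| ∈ [16, 39]
|BD| ∈ {40}
|CD| ∈ [16, 39]
|AD| ∈ [1, 79]
|BC| ∈ [1, 79]
|AC| ∈ [0, 118]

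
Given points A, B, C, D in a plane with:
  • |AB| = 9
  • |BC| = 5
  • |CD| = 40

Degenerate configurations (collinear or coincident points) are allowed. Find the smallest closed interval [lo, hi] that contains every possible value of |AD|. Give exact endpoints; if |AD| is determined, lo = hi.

|AB| ∈ {9}
|BC| ∈ {5}
|CD| ∈ {40}
|AC| ∈ [4, 14]
|BD| ∈ [35, 45]
|AD| ∈ [26, 54]

|AD| ∈ [26, 54]  (≈ [26.0000, 54.0000])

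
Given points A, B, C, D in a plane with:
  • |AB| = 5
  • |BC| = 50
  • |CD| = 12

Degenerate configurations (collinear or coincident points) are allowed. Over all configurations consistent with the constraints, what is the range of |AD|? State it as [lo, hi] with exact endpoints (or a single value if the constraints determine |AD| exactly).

|AD| ∈ [33, 67]  (≈ [33.0000, 67.0000])

|AB| ∈ {5}
|BC| ∈ {50}
|CD| ∈ {12}
|AC| ∈ [45, 55]
|BD| ∈ [38, 62]
|AD| ∈ [33, 67]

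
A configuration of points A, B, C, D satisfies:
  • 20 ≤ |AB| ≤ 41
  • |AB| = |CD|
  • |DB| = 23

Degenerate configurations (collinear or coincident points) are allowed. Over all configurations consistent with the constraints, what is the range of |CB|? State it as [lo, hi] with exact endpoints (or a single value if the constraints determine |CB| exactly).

|AB| ∈ [20, 41]
|BD| ∈ {23}
|CD| ∈ [20, 41]
|AD| ∈ [0, 64]
|BC| ∈ [0, 64]
|AC| ∈ [0, 105]

|CB| ∈ [0, 64]  (≈ [0.0000, 64.0000])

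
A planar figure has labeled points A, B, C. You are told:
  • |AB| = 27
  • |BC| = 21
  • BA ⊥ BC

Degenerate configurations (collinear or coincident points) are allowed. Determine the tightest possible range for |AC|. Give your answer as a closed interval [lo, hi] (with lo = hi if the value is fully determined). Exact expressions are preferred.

|AC| = 3·√(130)  (≈ 34.2053)

|AB| ∈ {27}
|BC| ∈ {21}
|AC| ∈ {3·√(130)}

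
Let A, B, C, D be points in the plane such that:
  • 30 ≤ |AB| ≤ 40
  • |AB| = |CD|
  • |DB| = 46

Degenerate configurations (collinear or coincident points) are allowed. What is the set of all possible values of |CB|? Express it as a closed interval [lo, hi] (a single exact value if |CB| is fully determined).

|AB| ∈ [30, 40]
|BD| ∈ {46}
|CD| ∈ [30, 40]
|AD| ∈ [6, 86]
|BC| ∈ [6, 86]
|AC| ∈ [0, 126]

|CB| ∈ [6, 86]  (≈ [6.0000, 86.0000])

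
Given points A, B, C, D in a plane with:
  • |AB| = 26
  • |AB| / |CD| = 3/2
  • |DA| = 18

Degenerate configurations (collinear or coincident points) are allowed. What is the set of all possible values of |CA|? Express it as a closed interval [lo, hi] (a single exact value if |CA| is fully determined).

|CA| ∈ [2/3, 106/3]  (≈ [0.6667, 35.3333])

|AB| ∈ {26}
|AD| ∈ {18}
|CD| ∈ {52/3}
|BD| ∈ [8, 44]
|AC| ∈ [2/3, 106/3]
|BC| ∈ [0, 184/3]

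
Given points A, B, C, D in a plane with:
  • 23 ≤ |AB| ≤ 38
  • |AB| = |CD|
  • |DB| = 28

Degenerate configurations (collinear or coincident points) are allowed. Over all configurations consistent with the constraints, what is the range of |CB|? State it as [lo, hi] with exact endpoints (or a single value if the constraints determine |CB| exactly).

|CB| ∈ [0, 66]  (≈ [0.0000, 66.0000])

|AB| ∈ [23, 38]
|BD| ∈ {28}
|CD| ∈ [23, 38]
|AD| ∈ [0, 66]
|BC| ∈ [0, 66]
|AC| ∈ [0, 104]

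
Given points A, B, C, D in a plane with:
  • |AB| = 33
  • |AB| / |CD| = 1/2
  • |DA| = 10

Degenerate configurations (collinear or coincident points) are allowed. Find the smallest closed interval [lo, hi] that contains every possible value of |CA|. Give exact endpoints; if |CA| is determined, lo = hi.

|AB| ∈ {33}
|AD| ∈ {10}
|CD| ∈ {66}
|BD| ∈ [23, 43]
|AC| ∈ [56, 76]
|BC| ∈ [23, 109]

|CA| ∈ [56, 76]  (≈ [56.0000, 76.0000])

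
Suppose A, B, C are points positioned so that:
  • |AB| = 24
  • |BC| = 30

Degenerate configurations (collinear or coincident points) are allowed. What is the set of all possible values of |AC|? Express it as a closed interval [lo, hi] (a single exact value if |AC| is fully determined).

|AC| ∈ [6, 54]  (≈ [6.0000, 54.0000])

|AB| ∈ {24}
|BC| ∈ {30}
|AC| ∈ [6, 54]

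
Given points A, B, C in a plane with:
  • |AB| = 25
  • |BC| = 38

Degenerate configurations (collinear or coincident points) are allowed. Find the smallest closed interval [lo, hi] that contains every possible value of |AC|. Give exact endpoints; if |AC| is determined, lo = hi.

|AB| ∈ {25}
|BC| ∈ {38}
|AC| ∈ [13, 63]

|AC| ∈ [13, 63]  (≈ [13.0000, 63.0000])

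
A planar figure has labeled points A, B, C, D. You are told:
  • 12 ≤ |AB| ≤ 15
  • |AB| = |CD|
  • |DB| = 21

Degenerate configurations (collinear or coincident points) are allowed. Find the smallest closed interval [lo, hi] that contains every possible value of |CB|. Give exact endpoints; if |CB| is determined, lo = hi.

|CB| ∈ [6, 36]  (≈ [6.0000, 36.0000])

|AB| ∈ [12, 15]
|BD| ∈ {21}
|CD| ∈ [12, 15]
|AD| ∈ [6, 36]
|BC| ∈ [6, 36]
|AC| ∈ [0, 51]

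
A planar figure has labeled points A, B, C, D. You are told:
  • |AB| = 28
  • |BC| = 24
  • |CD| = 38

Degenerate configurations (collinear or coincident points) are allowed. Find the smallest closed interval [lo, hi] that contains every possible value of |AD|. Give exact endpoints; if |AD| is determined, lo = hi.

|AD| ∈ [0, 90]  (≈ [0.0000, 90.0000])

|AB| ∈ {28}
|BC| ∈ {24}
|CD| ∈ {38}
|AC| ∈ [4, 52]
|BD| ∈ [14, 62]
|AD| ∈ [0, 90]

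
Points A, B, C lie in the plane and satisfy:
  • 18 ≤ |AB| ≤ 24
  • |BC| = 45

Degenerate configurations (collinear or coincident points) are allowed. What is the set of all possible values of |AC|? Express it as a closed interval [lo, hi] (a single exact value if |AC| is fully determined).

|AC| ∈ [21, 69]  (≈ [21.0000, 69.0000])

|AB| ∈ [18, 24]
|BC| ∈ {45}
|AC| ∈ [21, 69]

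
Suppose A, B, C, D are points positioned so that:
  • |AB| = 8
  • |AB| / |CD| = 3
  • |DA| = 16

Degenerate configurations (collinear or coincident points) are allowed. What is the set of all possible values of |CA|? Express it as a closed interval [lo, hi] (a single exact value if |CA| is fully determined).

|AB| ∈ {8}
|AD| ∈ {16}
|CD| ∈ {8/3}
|BD| ∈ [8, 24]
|AC| ∈ [40/3, 56/3]
|BC| ∈ [16/3, 80/3]

|CA| ∈ [40/3, 56/3]  (≈ [13.3333, 18.6667])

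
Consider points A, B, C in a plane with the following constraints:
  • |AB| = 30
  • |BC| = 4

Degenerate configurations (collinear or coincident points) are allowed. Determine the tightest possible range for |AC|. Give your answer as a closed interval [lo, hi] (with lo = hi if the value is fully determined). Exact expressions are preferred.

|AC| ∈ [26, 34]  (≈ [26.0000, 34.0000])

|AB| ∈ {30}
|BC| ∈ {4}
|AC| ∈ [26, 34]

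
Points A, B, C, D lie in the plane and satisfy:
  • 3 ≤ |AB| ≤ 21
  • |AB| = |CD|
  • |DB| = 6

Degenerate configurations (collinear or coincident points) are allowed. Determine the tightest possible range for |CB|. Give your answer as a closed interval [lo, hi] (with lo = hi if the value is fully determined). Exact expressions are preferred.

|AB| ∈ [3, 21]
|BD| ∈ {6}
|CD| ∈ [3, 21]
|AD| ∈ [0, 27]
|BC| ∈ [0, 27]
|AC| ∈ [0, 48]

|CB| ∈ [0, 27]  (≈ [0.0000, 27.0000])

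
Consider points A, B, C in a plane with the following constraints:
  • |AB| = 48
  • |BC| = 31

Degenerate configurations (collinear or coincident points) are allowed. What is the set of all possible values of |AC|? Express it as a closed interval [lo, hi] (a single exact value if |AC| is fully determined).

|AC| ∈ [17, 79]  (≈ [17.0000, 79.0000])

|AB| ∈ {48}
|BC| ∈ {31}
|AC| ∈ [17, 79]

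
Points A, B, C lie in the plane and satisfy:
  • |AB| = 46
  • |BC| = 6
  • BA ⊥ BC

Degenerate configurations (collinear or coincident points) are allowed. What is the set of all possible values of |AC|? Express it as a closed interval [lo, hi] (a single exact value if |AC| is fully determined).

|AC| = 2·√(538)  (≈ 46.3897)

|AB| ∈ {46}
|BC| ∈ {6}
|AC| ∈ {2·√(538)}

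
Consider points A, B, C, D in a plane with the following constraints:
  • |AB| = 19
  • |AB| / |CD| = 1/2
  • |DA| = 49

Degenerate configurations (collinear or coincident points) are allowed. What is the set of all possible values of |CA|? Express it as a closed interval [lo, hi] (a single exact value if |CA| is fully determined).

|AB| ∈ {19}
|AD| ∈ {49}
|CD| ∈ {38}
|BD| ∈ [30, 68]
|AC| ∈ [11, 87]
|BC| ∈ [0, 106]

|CA| ∈ [11, 87]  (≈ [11.0000, 87.0000])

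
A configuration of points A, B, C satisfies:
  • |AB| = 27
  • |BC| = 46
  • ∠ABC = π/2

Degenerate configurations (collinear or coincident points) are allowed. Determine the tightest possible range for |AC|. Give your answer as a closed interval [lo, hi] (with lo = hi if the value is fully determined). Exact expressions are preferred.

|AC| = √(2845)  (≈ 53.3385)

|AB| ∈ {27}
|BC| ∈ {46}
|AC| ∈ {√(2845)}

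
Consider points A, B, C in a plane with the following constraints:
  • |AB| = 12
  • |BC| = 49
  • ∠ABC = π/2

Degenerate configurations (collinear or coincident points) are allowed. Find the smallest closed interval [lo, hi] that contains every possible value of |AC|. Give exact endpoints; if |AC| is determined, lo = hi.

|AB| ∈ {12}
|BC| ∈ {49}
|AC| ∈ {√(2545)}

|AC| = √(2545)  (≈ 50.4480)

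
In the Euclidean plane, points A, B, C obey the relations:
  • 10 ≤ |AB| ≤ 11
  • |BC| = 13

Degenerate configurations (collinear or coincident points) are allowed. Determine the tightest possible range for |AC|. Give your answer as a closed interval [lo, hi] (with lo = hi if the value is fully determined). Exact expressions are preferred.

|AB| ∈ [10, 11]
|BC| ∈ {13}
|AC| ∈ [2, 24]

|AC| ∈ [2, 24]  (≈ [2.0000, 24.0000])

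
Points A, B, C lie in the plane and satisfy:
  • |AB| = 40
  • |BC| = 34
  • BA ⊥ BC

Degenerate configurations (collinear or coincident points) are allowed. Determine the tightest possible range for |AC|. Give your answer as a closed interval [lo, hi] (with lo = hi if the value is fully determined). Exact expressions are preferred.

|AB| ∈ {40}
|BC| ∈ {34}
|AC| ∈ {2·√(689)}

|AC| = 2·√(689)  (≈ 52.4976)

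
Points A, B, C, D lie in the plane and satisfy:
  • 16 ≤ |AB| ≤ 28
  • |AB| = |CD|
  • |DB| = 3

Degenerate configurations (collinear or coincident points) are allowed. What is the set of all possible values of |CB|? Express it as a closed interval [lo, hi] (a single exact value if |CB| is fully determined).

|AB| ∈ [16, 28]
|BD| ∈ {3}
|CD| ∈ [16, 28]
|AD| ∈ [13, 31]
|BC| ∈ [13, 31]
|AC| ∈ [0, 59]

|CB| ∈ [13, 31]  (≈ [13.0000, 31.0000])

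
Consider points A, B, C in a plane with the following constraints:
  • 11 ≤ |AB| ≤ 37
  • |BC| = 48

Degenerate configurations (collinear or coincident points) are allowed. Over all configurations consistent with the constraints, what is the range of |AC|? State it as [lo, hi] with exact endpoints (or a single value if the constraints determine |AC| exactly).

|AB| ∈ [11, 37]
|BC| ∈ {48}
|AC| ∈ [11, 85]

|AC| ∈ [11, 85]  (≈ [11.0000, 85.0000])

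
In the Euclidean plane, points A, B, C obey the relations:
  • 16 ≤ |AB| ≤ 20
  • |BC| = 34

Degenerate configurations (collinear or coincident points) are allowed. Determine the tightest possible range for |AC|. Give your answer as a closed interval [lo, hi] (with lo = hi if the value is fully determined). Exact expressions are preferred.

|AC| ∈ [14, 54]  (≈ [14.0000, 54.0000])

|AB| ∈ [16, 20]
|BC| ∈ {34}
|AC| ∈ [14, 54]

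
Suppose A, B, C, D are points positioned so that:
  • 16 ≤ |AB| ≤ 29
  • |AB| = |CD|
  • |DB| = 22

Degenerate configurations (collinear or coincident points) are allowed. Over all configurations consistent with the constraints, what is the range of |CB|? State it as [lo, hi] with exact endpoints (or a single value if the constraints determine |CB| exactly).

|CB| ∈ [0, 51]  (≈ [0.0000, 51.0000])

|AB| ∈ [16, 29]
|BD| ∈ {22}
|CD| ∈ [16, 29]
|AD| ∈ [0, 51]
|BC| ∈ [0, 51]
|AC| ∈ [0, 80]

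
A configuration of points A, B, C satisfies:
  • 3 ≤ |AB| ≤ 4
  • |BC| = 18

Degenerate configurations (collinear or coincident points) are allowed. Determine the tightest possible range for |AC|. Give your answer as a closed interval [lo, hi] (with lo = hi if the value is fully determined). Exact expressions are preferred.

|AC| ∈ [14, 22]  (≈ [14.0000, 22.0000])

|AB| ∈ [3, 4]
|BC| ∈ {18}
|AC| ∈ [14, 22]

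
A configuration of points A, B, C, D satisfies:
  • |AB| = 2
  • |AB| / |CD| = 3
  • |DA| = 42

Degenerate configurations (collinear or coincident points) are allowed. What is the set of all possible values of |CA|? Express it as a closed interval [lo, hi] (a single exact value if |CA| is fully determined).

|AB| ∈ {2}
|AD| ∈ {42}
|CD| ∈ {2/3}
|BD| ∈ [40, 44]
|AC| ∈ [124/3, 128/3]
|BC| ∈ [118/3, 134/3]

|CA| ∈ [124/3, 128/3]  (≈ [41.3333, 42.6667])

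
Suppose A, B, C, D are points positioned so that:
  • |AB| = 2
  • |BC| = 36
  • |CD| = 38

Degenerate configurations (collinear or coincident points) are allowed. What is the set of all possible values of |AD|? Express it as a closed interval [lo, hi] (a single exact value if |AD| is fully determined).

|AD| ∈ [0, 76]  (≈ [0.0000, 76.0000])

|AB| ∈ {2}
|BC| ∈ {36}
|CD| ∈ {38}
|AC| ∈ [34, 38]
|BD| ∈ [2, 74]
|AD| ∈ [0, 76]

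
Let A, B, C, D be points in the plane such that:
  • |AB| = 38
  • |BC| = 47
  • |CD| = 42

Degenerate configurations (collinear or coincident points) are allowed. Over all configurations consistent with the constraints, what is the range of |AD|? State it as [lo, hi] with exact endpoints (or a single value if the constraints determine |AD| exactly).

|AD| ∈ [0, 127]  (≈ [0.0000, 127.0000])

|AB| ∈ {38}
|BC| ∈ {47}
|CD| ∈ {42}
|AC| ∈ [9, 85]
|BD| ∈ [5, 89]
|AD| ∈ [0, 127]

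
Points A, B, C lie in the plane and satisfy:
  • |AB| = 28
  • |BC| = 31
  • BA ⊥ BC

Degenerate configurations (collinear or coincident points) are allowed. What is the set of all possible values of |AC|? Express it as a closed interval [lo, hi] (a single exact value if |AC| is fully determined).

|AC| = √(1745)  (≈ 41.7732)

|AB| ∈ {28}
|BC| ∈ {31}
|AC| ∈ {√(1745)}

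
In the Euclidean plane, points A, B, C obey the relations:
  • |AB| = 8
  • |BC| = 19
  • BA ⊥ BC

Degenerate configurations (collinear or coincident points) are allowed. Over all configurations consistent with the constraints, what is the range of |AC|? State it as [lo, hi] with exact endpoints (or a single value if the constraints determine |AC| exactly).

|AB| ∈ {8}
|BC| ∈ {19}
|AC| ∈ {5·√(17)}

|AC| = 5·√(17)  (≈ 20.6155)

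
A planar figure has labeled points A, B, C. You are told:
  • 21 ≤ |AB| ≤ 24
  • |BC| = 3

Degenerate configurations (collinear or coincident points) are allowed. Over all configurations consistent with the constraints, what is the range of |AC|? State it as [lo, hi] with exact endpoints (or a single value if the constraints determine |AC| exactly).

|AB| ∈ [21, 24]
|BC| ∈ {3}
|AC| ∈ [18, 27]

|AC| ∈ [18, 27]  (≈ [18.0000, 27.0000])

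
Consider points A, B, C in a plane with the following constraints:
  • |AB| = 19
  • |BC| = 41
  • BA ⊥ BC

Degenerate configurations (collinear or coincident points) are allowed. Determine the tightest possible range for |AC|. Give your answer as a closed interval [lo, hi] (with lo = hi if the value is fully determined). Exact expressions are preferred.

|AC| = √(2042)  (≈ 45.1885)

|AB| ∈ {19}
|BC| ∈ {41}
|AC| ∈ {√(2042)}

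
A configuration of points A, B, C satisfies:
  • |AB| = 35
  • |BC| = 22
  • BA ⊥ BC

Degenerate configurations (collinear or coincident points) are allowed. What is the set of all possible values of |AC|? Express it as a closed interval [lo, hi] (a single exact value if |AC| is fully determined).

|AB| ∈ {35}
|BC| ∈ {22}
|AC| ∈ {√(1709)}

|AC| = √(1709)  (≈ 41.3401)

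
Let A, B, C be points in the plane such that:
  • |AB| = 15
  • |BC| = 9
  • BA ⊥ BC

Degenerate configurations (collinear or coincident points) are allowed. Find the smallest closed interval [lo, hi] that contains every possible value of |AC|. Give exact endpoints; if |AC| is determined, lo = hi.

|AB| ∈ {15}
|BC| ∈ {9}
|AC| ∈ {3·√(34)}

|AC| = 3·√(34)  (≈ 17.4929)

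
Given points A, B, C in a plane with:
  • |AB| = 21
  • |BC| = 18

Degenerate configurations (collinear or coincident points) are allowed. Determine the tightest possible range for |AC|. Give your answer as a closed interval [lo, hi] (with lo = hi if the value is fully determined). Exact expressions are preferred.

|AB| ∈ {21}
|BC| ∈ {18}
|AC| ∈ [3, 39]

|AC| ∈ [3, 39]  (≈ [3.0000, 39.0000])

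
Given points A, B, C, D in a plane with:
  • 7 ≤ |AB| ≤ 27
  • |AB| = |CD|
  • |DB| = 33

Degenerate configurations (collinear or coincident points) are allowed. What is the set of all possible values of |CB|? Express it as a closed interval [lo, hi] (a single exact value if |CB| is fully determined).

|CB| ∈ [6, 60]  (≈ [6.0000, 60.0000])

|AB| ∈ [7, 27]
|BD| ∈ {33}
|CD| ∈ [7, 27]
|AD| ∈ [6, 60]
|BC| ∈ [6, 60]
|AC| ∈ [0, 87]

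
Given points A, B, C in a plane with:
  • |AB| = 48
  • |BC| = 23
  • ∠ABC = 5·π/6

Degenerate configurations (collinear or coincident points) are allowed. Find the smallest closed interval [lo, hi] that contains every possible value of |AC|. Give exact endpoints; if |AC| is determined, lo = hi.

|AB| ∈ {48}
|BC| ∈ {23}
|AC| ∈ {√(1104·√(3) + 2833)}

|AC| = √(1104·√(3) + 2833)  (≈ 68.8853)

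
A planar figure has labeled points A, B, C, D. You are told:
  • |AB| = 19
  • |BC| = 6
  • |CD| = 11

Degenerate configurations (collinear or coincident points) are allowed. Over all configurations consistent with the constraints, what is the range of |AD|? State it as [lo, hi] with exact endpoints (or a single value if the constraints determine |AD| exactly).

|AB| ∈ {19}
|BC| ∈ {6}
|CD| ∈ {11}
|AC| ∈ [13, 25]
|BD| ∈ [5, 17]
|AD| ∈ [2, 36]

|AD| ∈ [2, 36]  (≈ [2.0000, 36.0000])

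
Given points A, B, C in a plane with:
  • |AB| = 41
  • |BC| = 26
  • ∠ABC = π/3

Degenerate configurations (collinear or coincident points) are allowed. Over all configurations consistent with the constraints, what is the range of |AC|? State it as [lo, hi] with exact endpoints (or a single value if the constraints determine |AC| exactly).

|AB| ∈ {41}
|BC| ∈ {26}
|AC| ∈ {√(1291)}

|AC| = √(1291)  (≈ 35.9305)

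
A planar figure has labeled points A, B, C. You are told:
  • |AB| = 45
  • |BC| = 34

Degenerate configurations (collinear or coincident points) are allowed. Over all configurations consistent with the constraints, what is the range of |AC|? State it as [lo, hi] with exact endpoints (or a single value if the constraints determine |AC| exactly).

|AB| ∈ {45}
|BC| ∈ {34}
|AC| ∈ [11, 79]

|AC| ∈ [11, 79]  (≈ [11.0000, 79.0000])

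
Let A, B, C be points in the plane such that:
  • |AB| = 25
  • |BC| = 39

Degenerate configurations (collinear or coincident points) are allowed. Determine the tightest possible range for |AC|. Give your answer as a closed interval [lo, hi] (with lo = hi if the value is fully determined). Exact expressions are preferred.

|AB| ∈ {25}
|BC| ∈ {39}
|AC| ∈ [14, 64]

|AC| ∈ [14, 64]  (≈ [14.0000, 64.0000])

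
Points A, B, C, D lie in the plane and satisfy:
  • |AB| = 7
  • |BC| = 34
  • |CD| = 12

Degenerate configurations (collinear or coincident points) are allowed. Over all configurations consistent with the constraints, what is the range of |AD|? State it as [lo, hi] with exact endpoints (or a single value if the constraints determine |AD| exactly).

|AB| ∈ {7}
|BC| ∈ {34}
|CD| ∈ {12}
|AC| ∈ [27, 41]
|BD| ∈ [22, 46]
|AD| ∈ [15, 53]

|AD| ∈ [15, 53]  (≈ [15.0000, 53.0000])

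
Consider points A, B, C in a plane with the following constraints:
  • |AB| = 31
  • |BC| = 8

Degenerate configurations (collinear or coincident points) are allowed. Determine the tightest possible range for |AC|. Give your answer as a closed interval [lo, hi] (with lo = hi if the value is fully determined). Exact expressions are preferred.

|AC| ∈ [23, 39]  (≈ [23.0000, 39.0000])

|AB| ∈ {31}
|BC| ∈ {8}
|AC| ∈ [23, 39]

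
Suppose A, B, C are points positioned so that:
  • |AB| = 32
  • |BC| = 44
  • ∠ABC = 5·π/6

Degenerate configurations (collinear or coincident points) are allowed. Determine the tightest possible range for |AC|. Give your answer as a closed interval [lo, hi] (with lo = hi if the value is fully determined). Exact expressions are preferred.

|AC| = 4·√(88·√(3) + 185)  (≈ 73.4760)

|AB| ∈ {32}
|BC| ∈ {44}
|AC| ∈ {4·√(88·√(3) + 185)}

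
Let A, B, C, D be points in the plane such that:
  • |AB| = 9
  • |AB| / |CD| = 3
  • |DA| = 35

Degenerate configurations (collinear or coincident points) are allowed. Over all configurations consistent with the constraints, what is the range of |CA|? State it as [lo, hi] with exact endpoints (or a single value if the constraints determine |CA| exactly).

|CA| ∈ [32, 38]  (≈ [32.0000, 38.0000])

|AB| ∈ {9}
|AD| ∈ {35}
|CD| ∈ {3}
|BD| ∈ [26, 44]
|AC| ∈ [32, 38]
|BC| ∈ [23, 47]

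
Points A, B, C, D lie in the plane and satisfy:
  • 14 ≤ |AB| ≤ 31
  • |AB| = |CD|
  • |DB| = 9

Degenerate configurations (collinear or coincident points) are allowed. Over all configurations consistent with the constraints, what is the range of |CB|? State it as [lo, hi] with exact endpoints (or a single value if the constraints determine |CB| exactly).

|AB| ∈ [14, 31]
|BD| ∈ {9}
|CD| ∈ [14, 31]
|AD| ∈ [5, 40]
|BC| ∈ [5, 40]
|AC| ∈ [0, 71]

|CB| ∈ [5, 40]  (≈ [5.0000, 40.0000])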